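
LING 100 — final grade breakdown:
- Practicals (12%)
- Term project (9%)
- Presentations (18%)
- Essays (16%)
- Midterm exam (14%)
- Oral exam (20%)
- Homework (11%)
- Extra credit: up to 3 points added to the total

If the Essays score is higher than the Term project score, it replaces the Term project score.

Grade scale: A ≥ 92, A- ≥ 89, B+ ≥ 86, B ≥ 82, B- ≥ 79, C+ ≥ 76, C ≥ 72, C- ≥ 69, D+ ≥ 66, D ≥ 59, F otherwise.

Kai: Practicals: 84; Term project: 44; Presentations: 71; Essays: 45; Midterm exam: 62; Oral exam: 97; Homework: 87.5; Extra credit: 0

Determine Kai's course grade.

Essays (45) > Term project (44), so Term project counts as 45.
Weighted total:
  Practicals 84 × 0.12 = 10.08
  Term project 45 × 0.09 = 4.05
  Presentations 71 × 0.18 = 12.78
  Essays 45 × 0.16 = 7.2
  Midterm exam 62 × 0.14 = 8.68
  Oral exam 97 × 0.2 = 19.4
  Homework 87.5 × 0.11 = 9.625
Sum = 71.815
Extra credit: 71.815 + 0 = 71.815
71.815 is ≥ 69 and < 72 → C-

C-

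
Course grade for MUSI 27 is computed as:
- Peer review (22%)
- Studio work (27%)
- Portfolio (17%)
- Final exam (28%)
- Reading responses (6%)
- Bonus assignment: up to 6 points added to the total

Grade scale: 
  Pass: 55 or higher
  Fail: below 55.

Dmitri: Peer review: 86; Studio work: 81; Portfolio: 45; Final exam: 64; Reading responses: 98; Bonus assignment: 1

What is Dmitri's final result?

Weighted total:
  Peer review 86 × 0.22 = 18.92
  Studio work 81 × 0.27 = 21.87
  Portfolio 45 × 0.17 = 7.65
  Final exam 64 × 0.28 = 17.92
  Reading responses 98 × 0.06 = 5.88
Sum = 72.24
Bonus assignment: 72.24 + 1 = 73.24
73.24 ≥ 55 → Pass

Pass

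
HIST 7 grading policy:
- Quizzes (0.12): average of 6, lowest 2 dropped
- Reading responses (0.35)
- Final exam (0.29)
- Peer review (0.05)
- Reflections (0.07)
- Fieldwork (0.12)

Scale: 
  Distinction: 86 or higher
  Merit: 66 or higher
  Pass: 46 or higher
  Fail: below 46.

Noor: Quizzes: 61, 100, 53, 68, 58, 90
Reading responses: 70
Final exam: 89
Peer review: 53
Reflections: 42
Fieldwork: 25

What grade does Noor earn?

Merit

Quizzes: drop 53, 58 → average of remaining 4 = 319/4 = 79.75
Weighted total:
  Quizzes 79.75 × 0.12 = 9.57
  Reading responses 70 × 0.35 = 24.5
  Final exam 89 × 0.29 = 25.81
  Peer review 53 × 0.05 = 2.65
  Reflections 42 × 0.07 = 2.94
  Fieldwork 25 × 0.12 = 3
Sum = 68.47
68.47 is ≥ 66 and < 86 → Merit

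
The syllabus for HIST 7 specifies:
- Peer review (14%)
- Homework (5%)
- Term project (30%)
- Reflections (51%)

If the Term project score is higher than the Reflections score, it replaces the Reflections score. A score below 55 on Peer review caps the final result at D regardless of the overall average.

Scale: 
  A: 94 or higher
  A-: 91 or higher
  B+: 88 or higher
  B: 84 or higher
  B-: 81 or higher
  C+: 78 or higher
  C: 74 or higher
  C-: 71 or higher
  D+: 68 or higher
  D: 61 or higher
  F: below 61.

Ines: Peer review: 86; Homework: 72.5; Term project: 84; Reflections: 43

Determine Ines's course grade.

B-

Term project (84) > Reflections (43), so Reflections counts as 84.
Peer review score 86 ≥ 55: minimum met.
Weighted total:
  Peer review 86 × 0.14 = 12.04
  Homework 72.5 × 0.05 = 3.625
  Term project 84 × 0.3 = 25.2
  Reflections 84 × 0.51 = 42.84
Sum = 83.705
83.705 is ≥ 81 and < 84 → B-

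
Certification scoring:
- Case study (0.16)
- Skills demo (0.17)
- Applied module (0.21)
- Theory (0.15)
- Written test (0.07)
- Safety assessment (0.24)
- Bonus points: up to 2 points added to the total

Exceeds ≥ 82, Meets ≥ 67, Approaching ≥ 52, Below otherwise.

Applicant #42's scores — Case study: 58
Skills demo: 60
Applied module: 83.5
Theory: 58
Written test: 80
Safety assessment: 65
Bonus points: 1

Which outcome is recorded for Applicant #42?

Meets

Weighted total:
  Case study 58 × 0.16 = 9.28
  Skills demo 60 × 0.17 = 10.2
  Applied module 83.5 × 0.21 = 17.535
  Theory 58 × 0.15 = 8.7
  Written test 80 × 0.07 = 5.6
  Safety assessment 65 × 0.24 = 15.6
Sum = 66.915
Bonus points: 66.915 + 1 = 67.915
67.915 is ≥ 67 and < 82 → Meets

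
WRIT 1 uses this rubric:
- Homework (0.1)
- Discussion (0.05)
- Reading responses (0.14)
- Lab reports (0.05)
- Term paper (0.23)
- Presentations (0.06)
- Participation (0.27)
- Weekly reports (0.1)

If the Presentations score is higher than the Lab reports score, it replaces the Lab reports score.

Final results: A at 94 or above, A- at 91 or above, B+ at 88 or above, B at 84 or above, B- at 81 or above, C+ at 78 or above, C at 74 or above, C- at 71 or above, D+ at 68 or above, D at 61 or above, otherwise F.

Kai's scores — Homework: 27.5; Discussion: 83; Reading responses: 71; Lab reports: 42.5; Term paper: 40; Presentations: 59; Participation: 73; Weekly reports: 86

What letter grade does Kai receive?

Presentations (59) > Lab reports (42.5), so Lab reports counts as 59.
Weighted total:
  Homework 27.5 × 0.1 = 2.75
  Discussion 83 × 0.05 = 4.15
  Reading responses 71 × 0.14 = 9.94
  Lab reports 59 × 0.05 = 2.95
  Term paper 40 × 0.23 = 9.2
  Presentations 59 × 0.06 = 3.54
  Participation 73 × 0.27 = 19.71
  Weekly reports 86 × 0.1 = 8.6
Sum = 60.84
60.84 < 61 → F

F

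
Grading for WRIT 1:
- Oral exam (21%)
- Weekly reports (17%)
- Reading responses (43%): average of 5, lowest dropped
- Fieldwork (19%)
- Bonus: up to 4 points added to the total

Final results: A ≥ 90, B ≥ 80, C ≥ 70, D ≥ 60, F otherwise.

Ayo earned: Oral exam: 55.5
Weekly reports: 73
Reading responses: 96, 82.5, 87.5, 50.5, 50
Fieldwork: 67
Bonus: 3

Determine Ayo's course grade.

C

Reading responses: drop 50 → average of remaining 4 = 316.5/4 = 79.125
Weighted total:
  Oral exam 55.5 × 0.21 = 11.655
  Weekly reports 73 × 0.17 = 12.41
  Reading responses 79.125 × 0.43 = 34.02375
  Fieldwork 67 × 0.19 = 12.73
Sum = 70.81875
Bonus: 70.81875 + 3 = 73.81875
73.81875 is ≥ 70 and < 80 → C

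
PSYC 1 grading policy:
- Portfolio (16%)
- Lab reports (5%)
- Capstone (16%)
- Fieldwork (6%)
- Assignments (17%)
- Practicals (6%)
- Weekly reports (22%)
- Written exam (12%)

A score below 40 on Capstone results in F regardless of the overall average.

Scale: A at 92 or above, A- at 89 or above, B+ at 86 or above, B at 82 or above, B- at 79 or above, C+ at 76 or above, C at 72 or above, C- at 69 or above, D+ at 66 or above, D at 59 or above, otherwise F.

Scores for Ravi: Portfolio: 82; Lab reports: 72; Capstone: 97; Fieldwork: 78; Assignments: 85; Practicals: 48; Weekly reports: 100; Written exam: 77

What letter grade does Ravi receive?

Capstone score 97 ≥ 40: minimum met.
Weighted total:
  Portfolio 82 × 0.16 = 13.12
  Lab reports 72 × 0.05 = 3.6
  Capstone 97 × 0.16 = 15.52
  Fieldwork 78 × 0.06 = 4.68
  Assignments 85 × 0.17 = 14.45
  Practicals 48 × 0.06 = 2.88
  Weekly reports 100 × 0.22 = 22
  Written exam 77 × 0.12 = 9.24
Sum = 85.49
85.49 is ≥ 82 and < 86 → B

B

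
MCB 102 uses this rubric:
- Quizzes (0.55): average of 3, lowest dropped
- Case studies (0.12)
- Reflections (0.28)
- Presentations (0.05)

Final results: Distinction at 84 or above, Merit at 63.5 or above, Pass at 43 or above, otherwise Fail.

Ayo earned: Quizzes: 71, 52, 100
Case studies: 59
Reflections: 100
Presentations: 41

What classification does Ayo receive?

Distinction

Quizzes: drop 52 → average of remaining 2 = 171/2 = 85.5
Weighted total:
  Quizzes 85.5 × 0.55 = 47.025
  Case studies 59 × 0.12 = 7.08
  Reflections 100 × 0.28 = 28
  Presentations 41 × 0.05 = 2.05
Sum = 84.155
84.155 ≥ 84 → Distinction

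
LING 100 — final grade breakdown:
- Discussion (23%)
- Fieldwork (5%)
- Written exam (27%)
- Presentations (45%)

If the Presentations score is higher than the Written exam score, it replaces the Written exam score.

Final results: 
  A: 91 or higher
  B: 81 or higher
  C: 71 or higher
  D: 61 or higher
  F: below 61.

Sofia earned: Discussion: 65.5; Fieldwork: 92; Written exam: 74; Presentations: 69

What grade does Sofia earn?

D

Presentations (69) ≤ Written exam (74), so Written exam stays at 74.
Weighted total:
  Discussion 65.5 × 0.23 = 15.065
  Fieldwork 92 × 0.05 = 4.6
  Written exam 74 × 0.27 = 19.98
  Presentations 69 × 0.45 = 31.05
Sum = 70.695
70.695 is ≥ 61 and < 71 → D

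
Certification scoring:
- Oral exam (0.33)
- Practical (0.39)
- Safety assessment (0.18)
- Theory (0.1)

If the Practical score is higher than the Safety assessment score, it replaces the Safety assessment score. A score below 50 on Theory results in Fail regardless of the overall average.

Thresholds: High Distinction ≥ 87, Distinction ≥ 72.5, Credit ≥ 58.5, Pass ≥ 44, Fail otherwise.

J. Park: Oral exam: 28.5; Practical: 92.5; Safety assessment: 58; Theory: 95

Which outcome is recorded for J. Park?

Credit

Practical (92.5) > Safety assessment (58), so Safety assessment counts as 92.5.
Theory score 95 ≥ 50: minimum met.
Weighted total:
  Oral exam 28.5 × 0.33 = 9.405
  Practical 92.5 × 0.39 = 36.075
  Safety assessment 92.5 × 0.18 = 16.65
  Theory 95 × 0.1 = 9.5
Sum = 71.63
71.63 is ≥ 58.5 and < 72.5 → Credit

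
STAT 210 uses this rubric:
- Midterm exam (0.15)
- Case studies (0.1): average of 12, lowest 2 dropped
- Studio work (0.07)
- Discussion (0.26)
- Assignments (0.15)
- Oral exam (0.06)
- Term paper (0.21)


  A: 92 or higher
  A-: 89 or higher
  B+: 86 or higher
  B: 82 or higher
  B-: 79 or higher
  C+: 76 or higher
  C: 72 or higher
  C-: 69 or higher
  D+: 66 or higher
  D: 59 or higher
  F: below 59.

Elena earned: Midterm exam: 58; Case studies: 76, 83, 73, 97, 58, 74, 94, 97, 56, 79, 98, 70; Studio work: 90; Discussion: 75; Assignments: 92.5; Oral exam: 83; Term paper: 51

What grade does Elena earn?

C

Case studies: drop 56, 58 → average of remaining 10 = 841/10 = 84.1
Weighted total:
  Midterm exam 58 × 0.15 = 8.7
  Case studies 84.1 × 0.1 = 8.41
  Studio work 90 × 0.07 = 6.3
  Discussion 75 × 0.26 = 19.5
  Assignments 92.5 × 0.15 = 13.875
  Oral exam 83 × 0.06 = 4.98
  Term paper 51 × 0.21 = 10.71
Sum = 72.475
72.475 is ≥ 72 and < 76 → C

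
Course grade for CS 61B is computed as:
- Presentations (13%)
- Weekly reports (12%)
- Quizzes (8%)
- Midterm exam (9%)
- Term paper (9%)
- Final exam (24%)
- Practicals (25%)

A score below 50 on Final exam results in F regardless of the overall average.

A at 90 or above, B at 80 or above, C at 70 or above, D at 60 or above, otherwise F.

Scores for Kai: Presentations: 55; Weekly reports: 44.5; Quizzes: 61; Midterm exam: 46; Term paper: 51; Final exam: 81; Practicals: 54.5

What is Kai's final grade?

Final exam score 81 ≥ 50: minimum met.
Weighted total:
  Presentations 55 × 0.13 = 7.15
  Weekly reports 44.5 × 0.12 = 5.34
  Quizzes 61 × 0.08 = 4.88
  Midterm exam 46 × 0.09 = 4.14
  Term paper 51 × 0.09 = 4.59
  Final exam 81 × 0.24 = 19.44
  Practicals 54.5 × 0.25 = 13.625
Sum = 59.165
59.165 < 60 → F

F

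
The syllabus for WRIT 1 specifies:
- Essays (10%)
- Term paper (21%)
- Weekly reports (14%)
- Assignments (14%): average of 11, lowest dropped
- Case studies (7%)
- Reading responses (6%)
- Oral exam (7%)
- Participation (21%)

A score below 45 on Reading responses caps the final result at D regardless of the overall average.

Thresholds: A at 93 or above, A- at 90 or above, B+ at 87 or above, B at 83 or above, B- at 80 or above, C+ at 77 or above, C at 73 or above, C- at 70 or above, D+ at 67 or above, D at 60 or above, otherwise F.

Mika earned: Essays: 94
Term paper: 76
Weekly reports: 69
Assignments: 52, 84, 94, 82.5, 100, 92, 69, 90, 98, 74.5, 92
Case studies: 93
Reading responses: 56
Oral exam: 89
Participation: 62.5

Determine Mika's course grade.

C

Assignments: drop 52 → average of remaining 10 = 876/10 = 87.6
Reading responses score 56 ≥ 45: minimum met.
Weighted total:
  Essays 94 × 0.1 = 9.4
  Term paper 76 × 0.21 = 15.96
  Weekly reports 69 × 0.14 = 9.66
  Assignments 87.6 × 0.14 = 12.264
  Case studies 93 × 0.07 = 6.51
  Reading responses 56 × 0.06 = 3.36
  Oral exam 89 × 0.07 = 6.23
  Participation 62.5 × 0.21 = 13.125
Sum = 76.509
76.509 is ≥ 73 and < 77 → C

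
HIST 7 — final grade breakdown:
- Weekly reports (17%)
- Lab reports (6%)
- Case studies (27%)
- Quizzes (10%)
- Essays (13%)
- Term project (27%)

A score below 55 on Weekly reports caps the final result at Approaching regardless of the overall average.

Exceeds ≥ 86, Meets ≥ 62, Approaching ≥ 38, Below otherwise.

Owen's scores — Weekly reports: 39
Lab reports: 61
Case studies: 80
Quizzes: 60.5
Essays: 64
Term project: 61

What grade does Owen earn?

Approaching

Weekly reports score 39 < 55: minimum not met.
Weighted total:
  Weekly reports 39 × 0.17 = 6.63
  Lab reports 61 × 0.06 = 3.66
  Case studies 80 × 0.27 = 21.6
  Quizzes 60.5 × 0.1 = 6.05
  Essays 64 × 0.13 = 8.32
  Term project 61 × 0.27 = 16.47
Sum = 62.73
62.73 would be Meets; cap at Approaching applies → Approaching.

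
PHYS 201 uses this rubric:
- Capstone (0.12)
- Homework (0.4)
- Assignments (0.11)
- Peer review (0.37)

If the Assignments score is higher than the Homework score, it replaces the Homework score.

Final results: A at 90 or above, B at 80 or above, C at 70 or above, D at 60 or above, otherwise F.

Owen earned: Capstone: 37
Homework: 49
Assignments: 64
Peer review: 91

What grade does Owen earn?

Assignments (64) > Homework (49), so Homework counts as 64.
Weighted total:
  Capstone 37 × 0.12 = 4.44
  Homework 64 × 0.4 = 25.6
  Assignments 64 × 0.11 = 7.04
  Peer review 91 × 0.37 = 33.67
Sum = 70.75
70.75 is ≥ 70 and < 80 → C

C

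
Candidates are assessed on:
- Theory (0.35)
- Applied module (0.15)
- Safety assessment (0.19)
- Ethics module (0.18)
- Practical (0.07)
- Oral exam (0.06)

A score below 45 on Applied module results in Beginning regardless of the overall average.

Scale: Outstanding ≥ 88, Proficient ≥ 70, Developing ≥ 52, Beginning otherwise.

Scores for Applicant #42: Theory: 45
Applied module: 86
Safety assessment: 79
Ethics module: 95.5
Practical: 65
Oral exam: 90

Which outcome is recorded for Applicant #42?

Applied module score 86 ≥ 45: minimum met.
Weighted total:
  Theory 45 × 0.35 = 15.75
  Applied module 86 × 0.15 = 12.9
  Safety assessment 79 × 0.19 = 15.01
  Ethics module 95.5 × 0.18 = 17.19
  Practical 65 × 0.07 = 4.55
  Oral exam 90 × 0.06 = 5.4
Sum = 70.8
70.8 is ≥ 70 and < 88 → Proficient

Proficient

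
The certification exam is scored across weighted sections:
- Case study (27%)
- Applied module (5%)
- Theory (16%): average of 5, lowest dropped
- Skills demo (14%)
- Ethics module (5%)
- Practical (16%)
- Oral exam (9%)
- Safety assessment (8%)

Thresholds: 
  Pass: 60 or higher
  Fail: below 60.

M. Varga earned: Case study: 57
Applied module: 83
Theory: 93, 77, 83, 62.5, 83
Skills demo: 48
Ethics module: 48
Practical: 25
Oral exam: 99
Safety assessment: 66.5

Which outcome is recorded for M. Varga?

Pass

Theory: drop 62.5 → average of remaining 4 = 336/4 = 84
Weighted total:
  Case study 57 × 0.27 = 15.39
  Applied module 83 × 0.05 = 4.15
  Theory 84 × 0.16 = 13.44
  Skills demo 48 × 0.14 = 6.72
  Ethics module 48 × 0.05 = 2.4
  Practical 25 × 0.16 = 4
  Oral exam 99 × 0.09 = 8.91
  Safety assessment 66.5 × 0.08 = 5.32
Sum = 60.33
60.33 ≥ 60 → Pass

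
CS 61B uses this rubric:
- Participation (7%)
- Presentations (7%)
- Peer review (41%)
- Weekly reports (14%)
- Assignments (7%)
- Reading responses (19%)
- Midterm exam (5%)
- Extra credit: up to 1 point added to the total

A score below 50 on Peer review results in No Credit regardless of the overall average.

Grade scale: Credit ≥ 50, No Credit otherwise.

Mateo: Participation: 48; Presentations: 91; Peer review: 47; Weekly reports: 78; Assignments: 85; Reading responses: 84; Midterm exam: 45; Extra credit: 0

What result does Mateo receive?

No Credit

Peer review score 47 < 50: minimum not met.
Weighted total:
  Participation 48 × 0.07 = 3.36
  Presentations 91 × 0.07 = 6.37
  Peer review 47 × 0.41 = 19.27
  Weekly reports 78 × 0.14 = 10.92
  Assignments 85 × 0.07 = 5.95
  Reading responses 84 × 0.19 = 15.96
  Midterm exam 45 × 0.05 = 2.25
Sum = 64.08
Extra credit: 64.08 + 0 = 64.08
Because the Peer review minimum was not met, the result is No Credit.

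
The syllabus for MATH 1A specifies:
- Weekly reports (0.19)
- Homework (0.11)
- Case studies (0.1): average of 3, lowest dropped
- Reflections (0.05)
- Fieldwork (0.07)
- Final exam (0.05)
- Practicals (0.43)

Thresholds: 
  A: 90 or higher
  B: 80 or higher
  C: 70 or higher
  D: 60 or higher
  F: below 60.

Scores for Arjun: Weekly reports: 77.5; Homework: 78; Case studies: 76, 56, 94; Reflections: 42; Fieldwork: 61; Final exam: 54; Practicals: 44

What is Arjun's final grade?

Case studies: drop 56 → average of remaining 2 = 170/2 = 85
Weighted total:
  Weekly reports 77.5 × 0.19 = 14.725
  Homework 78 × 0.11 = 8.58
  Case studies 85 × 0.1 = 8.5
  Reflections 42 × 0.05 = 2.1
  Fieldwork 61 × 0.07 = 4.27
  Final exam 54 × 0.05 = 2.7
  Practicals 44 × 0.43 = 18.92
Sum = 59.795
59.795 < 60 → F

F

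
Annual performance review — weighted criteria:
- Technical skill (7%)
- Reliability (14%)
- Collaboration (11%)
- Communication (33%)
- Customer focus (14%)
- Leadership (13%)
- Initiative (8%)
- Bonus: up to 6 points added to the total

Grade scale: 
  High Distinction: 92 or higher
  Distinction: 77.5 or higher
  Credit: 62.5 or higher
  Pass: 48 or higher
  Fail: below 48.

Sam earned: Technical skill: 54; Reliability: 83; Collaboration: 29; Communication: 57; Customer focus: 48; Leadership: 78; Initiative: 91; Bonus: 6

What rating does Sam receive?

Weighted total:
  Technical skill 54 × 0.07 = 3.78
  Reliability 83 × 0.14 = 11.62
  Collaboration 29 × 0.11 = 3.19
  Communication 57 × 0.33 = 18.81
  Customer focus 48 × 0.14 = 6.72
  Leadership 78 × 0.13 = 10.14
  Initiative 91 × 0.08 = 7.28
Sum = 61.54
Bonus: 61.54 + 6 = 67.54
67.54 is ≥ 62.5 and < 77.5 → Credit

Credit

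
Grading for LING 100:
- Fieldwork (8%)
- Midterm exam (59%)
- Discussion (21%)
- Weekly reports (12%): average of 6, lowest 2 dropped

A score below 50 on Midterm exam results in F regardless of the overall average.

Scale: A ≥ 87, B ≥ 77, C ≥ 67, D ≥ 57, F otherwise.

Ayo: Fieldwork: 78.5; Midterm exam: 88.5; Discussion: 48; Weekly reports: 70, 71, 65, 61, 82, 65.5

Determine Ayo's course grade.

Weekly reports: drop 61, 65 → average of remaining 4 = 288.5/4 = 72.125
Midterm exam score 88.5 ≥ 50: minimum met.
Weighted total:
  Fieldwork 78.5 × 0.08 = 6.28
  Midterm exam 88.5 × 0.59 = 52.215
  Discussion 48 × 0.21 = 10.08
  Weekly reports 72.125 × 0.12 = 8.655
Sum = 77.23
77.23 is ≥ 77 and < 87 → B

B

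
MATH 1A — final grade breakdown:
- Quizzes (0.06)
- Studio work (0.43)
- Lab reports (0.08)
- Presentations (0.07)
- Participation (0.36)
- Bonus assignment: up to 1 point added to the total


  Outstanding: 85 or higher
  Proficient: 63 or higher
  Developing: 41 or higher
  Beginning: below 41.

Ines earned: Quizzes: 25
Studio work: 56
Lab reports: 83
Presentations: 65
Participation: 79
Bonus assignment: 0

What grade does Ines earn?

Weighted total:
  Quizzes 25 × 0.06 = 1.5
  Studio work 56 × 0.43 = 24.08
  Lab reports 83 × 0.08 = 6.64
  Presentations 65 × 0.07 = 4.55
  Participation 79 × 0.36 = 28.44
Sum = 65.21
Bonus assignment: 65.21 + 0 = 65.21
65.21 is ≥ 63 and < 85 → Proficient

Proficient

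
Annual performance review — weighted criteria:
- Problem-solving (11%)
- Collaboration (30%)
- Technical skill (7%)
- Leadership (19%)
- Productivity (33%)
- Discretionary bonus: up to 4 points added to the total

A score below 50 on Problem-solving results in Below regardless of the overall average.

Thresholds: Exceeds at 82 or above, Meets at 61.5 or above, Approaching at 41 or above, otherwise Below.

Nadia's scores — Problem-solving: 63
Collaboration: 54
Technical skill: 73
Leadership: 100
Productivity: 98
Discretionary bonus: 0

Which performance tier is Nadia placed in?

Meets

Problem-solving score 63 ≥ 50: minimum met.
Weighted total:
  Problem-solving 63 × 0.11 = 6.93
  Collaboration 54 × 0.3 = 16.2
  Technical skill 73 × 0.07 = 5.11
  Leadership 100 × 0.19 = 19
  Productivity 98 × 0.33 = 32.34
Sum = 79.58
Discretionary bonus: 79.58 + 0 = 79.58
79.58 is ≥ 61.5 and < 82 → Meets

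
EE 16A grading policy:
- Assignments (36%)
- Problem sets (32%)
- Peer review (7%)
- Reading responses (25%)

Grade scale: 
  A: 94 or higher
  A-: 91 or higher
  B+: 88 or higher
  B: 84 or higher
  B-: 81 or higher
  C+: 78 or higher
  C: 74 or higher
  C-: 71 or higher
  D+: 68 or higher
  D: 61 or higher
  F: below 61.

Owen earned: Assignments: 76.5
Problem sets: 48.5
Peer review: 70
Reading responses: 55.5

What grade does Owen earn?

Weighted total:
  Assignments 76.5 × 0.36 = 27.54
  Problem sets 48.5 × 0.32 = 15.52
  Peer review 70 × 0.07 = 4.9
  Reading responses 55.5 × 0.25 = 13.875
Sum = 61.835
61.835 is ≥ 61 and < 68 → D

D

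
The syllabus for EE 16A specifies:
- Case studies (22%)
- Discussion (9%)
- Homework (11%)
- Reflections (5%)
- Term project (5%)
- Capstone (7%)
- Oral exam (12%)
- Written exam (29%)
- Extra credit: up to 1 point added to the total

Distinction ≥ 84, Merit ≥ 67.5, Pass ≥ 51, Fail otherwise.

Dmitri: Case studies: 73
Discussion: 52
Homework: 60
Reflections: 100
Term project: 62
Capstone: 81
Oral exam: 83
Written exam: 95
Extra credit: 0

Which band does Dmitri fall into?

Weighted total:
  Case studies 73 × 0.22 = 16.06
  Discussion 52 × 0.09 = 4.68
  Homework 60 × 0.11 = 6.6
  Reflections 100 × 0.05 = 5
  Term project 62 × 0.05 = 3.1
  Capstone 81 × 0.07 = 5.67
  Oral exam 83 × 0.12 = 9.96
  Written exam 95 × 0.29 = 27.55
Sum = 78.62
Extra credit: 78.62 + 0 = 78.62
78.62 is ≥ 67.5 and < 84 → Merit

Merit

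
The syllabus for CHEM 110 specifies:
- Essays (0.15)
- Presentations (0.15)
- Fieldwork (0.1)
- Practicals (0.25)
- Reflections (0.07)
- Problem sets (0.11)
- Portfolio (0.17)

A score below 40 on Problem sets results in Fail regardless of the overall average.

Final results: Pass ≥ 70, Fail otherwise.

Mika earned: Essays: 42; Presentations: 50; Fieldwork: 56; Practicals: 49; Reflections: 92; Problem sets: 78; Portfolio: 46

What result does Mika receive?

Fail

Problem sets score 78 ≥ 40: minimum met.
Weighted total:
  Essays 42 × 0.15 = 6.3
  Presentations 50 × 0.15 = 7.5
  Fieldwork 56 × 0.1 = 5.6
  Practicals 49 × 0.25 = 12.25
  Reflections 92 × 0.07 = 6.44
  Problem sets 78 × 0.11 = 8.58
  Portfolio 46 × 0.17 = 7.82
Sum = 54.49
54.49 < 70 → Fail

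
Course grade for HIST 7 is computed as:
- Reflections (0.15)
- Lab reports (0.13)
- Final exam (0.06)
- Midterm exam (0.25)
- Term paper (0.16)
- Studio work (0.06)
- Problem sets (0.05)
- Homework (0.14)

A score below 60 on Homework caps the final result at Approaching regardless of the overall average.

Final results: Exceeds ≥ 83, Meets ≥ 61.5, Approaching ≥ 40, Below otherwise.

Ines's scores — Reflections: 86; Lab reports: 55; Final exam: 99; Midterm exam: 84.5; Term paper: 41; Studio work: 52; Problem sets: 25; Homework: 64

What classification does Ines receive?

Meets

Homework score 64 ≥ 60: minimum met.
Weighted total:
  Reflections 86 × 0.15 = 12.9
  Lab reports 55 × 0.13 = 7.15
  Final exam 99 × 0.06 = 5.94
  Midterm exam 84.5 × 0.25 = 21.125
  Term paper 41 × 0.16 = 6.56
  Studio work 52 × 0.06 = 3.12
  Problem sets 25 × 0.05 = 1.25
  Homework 64 × 0.14 = 8.96
Sum = 67.005
67.005 is ≥ 61.5 and < 83 → Meets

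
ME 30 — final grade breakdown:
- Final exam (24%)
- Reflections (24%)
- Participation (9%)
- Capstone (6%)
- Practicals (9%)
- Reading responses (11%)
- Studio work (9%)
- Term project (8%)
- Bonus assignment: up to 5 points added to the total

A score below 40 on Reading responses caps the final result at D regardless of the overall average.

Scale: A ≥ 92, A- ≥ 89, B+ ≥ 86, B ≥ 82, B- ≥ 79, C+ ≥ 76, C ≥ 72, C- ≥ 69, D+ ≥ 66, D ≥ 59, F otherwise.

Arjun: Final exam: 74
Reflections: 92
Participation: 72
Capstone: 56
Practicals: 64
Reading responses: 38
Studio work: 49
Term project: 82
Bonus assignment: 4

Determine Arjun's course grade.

D

Reading responses score 38 < 40: minimum not met.
Weighted total:
  Final exam 74 × 0.24 = 17.76
  Reflections 92 × 0.24 = 22.08
  Participation 72 × 0.09 = 6.48
  Capstone 56 × 0.06 = 3.36
  Practicals 64 × 0.09 = 5.76
  Reading responses 38 × 0.11 = 4.18
  Studio work 49 × 0.09 = 4.41
  Term project 82 × 0.08 = 6.56
Sum = 70.59
Bonus assignment: 70.59 + 4 = 74.59
74.59 would be C; cap at D applies → D.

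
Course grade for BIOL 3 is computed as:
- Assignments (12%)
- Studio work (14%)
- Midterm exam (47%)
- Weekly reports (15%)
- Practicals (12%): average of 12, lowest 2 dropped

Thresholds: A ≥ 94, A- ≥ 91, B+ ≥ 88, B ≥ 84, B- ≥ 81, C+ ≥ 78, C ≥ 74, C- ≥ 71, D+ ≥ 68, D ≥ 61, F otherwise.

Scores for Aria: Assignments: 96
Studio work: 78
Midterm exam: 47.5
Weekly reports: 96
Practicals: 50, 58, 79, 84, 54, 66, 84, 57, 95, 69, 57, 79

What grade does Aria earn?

D

Practicals: drop 50, 54 → average of remaining 10 = 728/10 = 72.8
Weighted total:
  Assignments 96 × 0.12 = 11.52
  Studio work 78 × 0.14 = 10.92
  Midterm exam 47.5 × 0.47 = 22.325
  Weekly reports 96 × 0.15 = 14.4
  Practicals 72.8 × 0.12 = 8.736
Sum = 67.901
67.901 is ≥ 61 and < 68 → D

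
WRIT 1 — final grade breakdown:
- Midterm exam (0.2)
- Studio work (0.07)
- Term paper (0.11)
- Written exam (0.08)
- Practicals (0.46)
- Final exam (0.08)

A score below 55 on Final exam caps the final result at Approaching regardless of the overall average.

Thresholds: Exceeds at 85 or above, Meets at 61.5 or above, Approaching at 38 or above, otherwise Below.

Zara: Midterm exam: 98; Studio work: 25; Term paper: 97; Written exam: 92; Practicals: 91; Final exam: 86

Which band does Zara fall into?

Final exam score 86 ≥ 55: minimum met.
Weighted total:
  Midterm exam 98 × 0.2 = 19.6
  Studio work 25 × 0.07 = 1.75
  Term paper 97 × 0.11 = 10.67
  Written exam 92 × 0.08 = 7.36
  Practicals 91 × 0.46 = 41.86
  Final exam 86 × 0.08 = 6.88
Sum = 88.12
88.12 ≥ 85 → Exceeds

Exceeds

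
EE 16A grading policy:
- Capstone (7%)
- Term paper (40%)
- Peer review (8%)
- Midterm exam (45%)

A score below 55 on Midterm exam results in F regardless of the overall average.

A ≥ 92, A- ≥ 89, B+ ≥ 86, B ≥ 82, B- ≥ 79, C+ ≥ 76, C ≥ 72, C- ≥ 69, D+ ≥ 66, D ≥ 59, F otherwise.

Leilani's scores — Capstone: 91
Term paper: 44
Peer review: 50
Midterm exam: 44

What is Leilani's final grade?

F

Midterm exam score 44 < 55: minimum not met.
Weighted total:
  Capstone 91 × 0.07 = 6.37
  Term paper 44 × 0.4 = 17.6
  Peer review 50 × 0.08 = 4
  Midterm exam 44 × 0.45 = 19.8
Sum = 47.77
Because the Midterm exam minimum was not met, the result is F.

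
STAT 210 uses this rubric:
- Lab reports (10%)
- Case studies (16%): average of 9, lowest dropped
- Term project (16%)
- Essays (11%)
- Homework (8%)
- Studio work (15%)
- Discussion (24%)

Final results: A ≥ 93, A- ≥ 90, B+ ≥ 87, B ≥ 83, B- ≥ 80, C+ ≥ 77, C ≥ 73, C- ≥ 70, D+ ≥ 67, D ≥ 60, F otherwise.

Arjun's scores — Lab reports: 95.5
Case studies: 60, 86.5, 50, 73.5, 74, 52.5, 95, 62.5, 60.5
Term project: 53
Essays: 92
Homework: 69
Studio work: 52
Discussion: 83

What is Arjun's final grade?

Case studies: drop 50 → average of remaining 8 = 564.5/8 = 70.5625
Weighted total:
  Lab reports 95.5 × 0.1 = 9.55
  Case studies 70.5625 × 0.16 = 11.29
  Term project 53 × 0.16 = 8.48
  Essays 92 × 0.11 = 10.12
  Homework 69 × 0.08 = 5.52
  Studio work 52 × 0.15 = 7.8
  Discussion 83 × 0.24 = 19.92
Sum = 72.68
72.68 is ≥ 70 and < 73 → C-

C-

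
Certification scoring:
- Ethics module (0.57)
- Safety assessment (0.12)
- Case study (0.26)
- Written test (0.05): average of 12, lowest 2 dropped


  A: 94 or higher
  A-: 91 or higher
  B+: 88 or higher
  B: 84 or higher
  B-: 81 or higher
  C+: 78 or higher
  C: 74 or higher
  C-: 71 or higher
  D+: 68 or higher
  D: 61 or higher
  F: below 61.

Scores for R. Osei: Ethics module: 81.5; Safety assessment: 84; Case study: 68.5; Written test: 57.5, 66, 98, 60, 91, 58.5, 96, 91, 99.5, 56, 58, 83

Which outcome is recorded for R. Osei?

C+

Written test: drop 56, 57.5 → average of remaining 10 = 801/10 = 80.1
Weighted total:
  Ethics module 81.5 × 0.57 = 46.455
  Safety assessment 84 × 0.12 = 10.08
  Case study 68.5 × 0.26 = 17.81
  Written test 80.1 × 0.05 = 4.005
Sum = 78.35
78.35 is ≥ 78 and < 81 → C+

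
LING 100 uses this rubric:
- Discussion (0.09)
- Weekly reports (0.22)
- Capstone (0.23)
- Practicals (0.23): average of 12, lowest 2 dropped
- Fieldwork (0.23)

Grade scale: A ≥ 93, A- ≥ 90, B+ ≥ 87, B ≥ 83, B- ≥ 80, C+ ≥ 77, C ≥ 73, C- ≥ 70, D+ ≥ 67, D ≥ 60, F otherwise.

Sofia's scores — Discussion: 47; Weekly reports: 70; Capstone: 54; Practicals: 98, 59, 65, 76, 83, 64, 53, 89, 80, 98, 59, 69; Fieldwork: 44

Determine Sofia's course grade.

D

Practicals: drop 53, 59 → average of remaining 10 = 781/10 = 78.1
Weighted total:
  Discussion 47 × 0.09 = 4.23
  Weekly reports 70 × 0.22 = 15.4
  Capstone 54 × 0.23 = 12.42
  Practicals 78.1 × 0.23 = 17.963
  Fieldwork 44 × 0.23 = 10.12
Sum = 60.133
60.133 is ≥ 60 and < 67 → D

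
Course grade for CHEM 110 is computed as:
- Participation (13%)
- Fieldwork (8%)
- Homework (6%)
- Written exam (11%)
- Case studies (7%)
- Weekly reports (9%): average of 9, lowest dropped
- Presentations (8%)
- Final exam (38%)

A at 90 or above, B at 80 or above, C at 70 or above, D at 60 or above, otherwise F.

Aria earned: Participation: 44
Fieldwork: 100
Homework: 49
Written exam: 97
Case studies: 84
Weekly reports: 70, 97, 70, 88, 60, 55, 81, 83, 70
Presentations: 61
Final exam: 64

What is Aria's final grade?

D

Weekly reports: drop 55 → average of remaining 8 = 619/8 = 77.375
Weighted total:
  Participation 44 × 0.13 = 5.72
  Fieldwork 100 × 0.08 = 8
  Homework 49 × 0.06 = 2.94
  Written exam 97 × 0.11 = 10.67
  Case studies 84 × 0.07 = 5.88
  Weekly reports 77.375 × 0.09 = 6.96375
  Presentations 61 × 0.08 = 4.88
  Final exam 64 × 0.38 = 24.32
Sum = 69.37375
69.37375 is ≥ 60 and < 70 → D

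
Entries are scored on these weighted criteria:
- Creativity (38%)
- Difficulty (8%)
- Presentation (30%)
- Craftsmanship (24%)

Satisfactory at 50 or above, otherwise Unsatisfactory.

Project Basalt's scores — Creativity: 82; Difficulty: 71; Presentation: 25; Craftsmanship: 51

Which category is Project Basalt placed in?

Satisfactory

Weighted total:
  Creativity 82 × 0.38 = 31.16
  Difficulty 71 × 0.08 = 5.68
  Presentation 25 × 0.3 = 7.5
  Craftsmanship 51 × 0.24 = 12.24
Sum = 56.58
56.58 ≥ 50 → Satisfactory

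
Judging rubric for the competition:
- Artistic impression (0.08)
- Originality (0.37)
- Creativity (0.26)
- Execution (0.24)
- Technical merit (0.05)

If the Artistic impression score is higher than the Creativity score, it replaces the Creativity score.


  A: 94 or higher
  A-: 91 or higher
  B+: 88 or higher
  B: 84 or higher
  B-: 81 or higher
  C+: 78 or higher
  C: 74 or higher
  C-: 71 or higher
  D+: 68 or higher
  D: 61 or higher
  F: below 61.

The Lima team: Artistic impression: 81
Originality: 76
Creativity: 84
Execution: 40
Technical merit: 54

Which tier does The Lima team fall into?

Artistic impression (81) ≤ Creativity (84), so Creativity stays at 84.
Weighted total:
  Artistic impression 81 × 0.08 = 6.48
  Originality 76 × 0.37 = 28.12
  Creativity 84 × 0.26 = 21.84
  Execution 40 × 0.24 = 9.6
  Technical merit 54 × 0.05 = 2.7
Sum = 68.74
68.74 is ≥ 68 and < 71 → D+

D+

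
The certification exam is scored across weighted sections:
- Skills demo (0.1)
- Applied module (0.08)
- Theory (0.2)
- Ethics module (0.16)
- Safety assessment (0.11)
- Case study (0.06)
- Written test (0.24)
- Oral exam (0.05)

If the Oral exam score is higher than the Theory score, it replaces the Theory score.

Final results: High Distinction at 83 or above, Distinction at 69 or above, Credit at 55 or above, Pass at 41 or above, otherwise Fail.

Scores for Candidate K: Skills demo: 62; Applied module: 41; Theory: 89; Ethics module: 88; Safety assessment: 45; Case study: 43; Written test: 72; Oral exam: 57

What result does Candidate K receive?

Oral exam (57) ≤ Theory (89), so Theory stays at 89.
Weighted total:
  Skills demo 62 × 0.1 = 6.2
  Applied module 41 × 0.08 = 3.28
  Theory 89 × 0.2 = 17.8
  Ethics module 88 × 0.16 = 14.08
  Safety assessment 45 × 0.11 = 4.95
  Case study 43 × 0.06 = 2.58
  Written test 72 × 0.24 = 17.28
  Oral exam 57 × 0.05 = 2.85
Sum = 69.02
69.02 is ≥ 69 and < 83 → Distinction

Distinction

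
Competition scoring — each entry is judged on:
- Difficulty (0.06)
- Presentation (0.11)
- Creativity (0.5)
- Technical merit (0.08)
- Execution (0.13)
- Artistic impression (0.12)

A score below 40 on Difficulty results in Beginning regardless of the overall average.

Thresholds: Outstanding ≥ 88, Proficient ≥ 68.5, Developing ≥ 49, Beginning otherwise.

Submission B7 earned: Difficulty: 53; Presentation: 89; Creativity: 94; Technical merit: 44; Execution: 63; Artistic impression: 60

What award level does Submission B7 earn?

Proficient

Difficulty score 53 ≥ 40: minimum met.
Weighted total:
  Difficulty 53 × 0.06 = 3.18
  Presentation 89 × 0.11 = 9.79
  Creativity 94 × 0.5 = 47
  Technical merit 44 × 0.08 = 3.52
  Execution 63 × 0.13 = 8.19
  Artistic impression 60 × 0.12 = 7.2
Sum = 78.88
78.88 is ≥ 68.5 and < 88 → Proficient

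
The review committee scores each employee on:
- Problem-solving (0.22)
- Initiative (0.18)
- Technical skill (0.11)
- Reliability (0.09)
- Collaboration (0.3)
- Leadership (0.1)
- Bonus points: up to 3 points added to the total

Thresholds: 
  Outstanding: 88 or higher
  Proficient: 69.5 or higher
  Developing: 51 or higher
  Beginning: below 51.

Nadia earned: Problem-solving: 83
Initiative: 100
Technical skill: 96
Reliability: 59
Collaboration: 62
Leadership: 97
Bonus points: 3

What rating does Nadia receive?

Proficient

Weighted total:
  Problem-solving 83 × 0.22 = 18.26
  Initiative 100 × 0.18 = 18
  Technical skill 96 × 0.11 = 10.56
  Reliability 59 × 0.09 = 5.31
  Collaboration 62 × 0.3 = 18.6
  Leadership 97 × 0.1 = 9.7
Sum = 80.43
Bonus points: 80.43 + 3 = 83.43
83.43 is ≥ 69.5 and < 88 → Proficient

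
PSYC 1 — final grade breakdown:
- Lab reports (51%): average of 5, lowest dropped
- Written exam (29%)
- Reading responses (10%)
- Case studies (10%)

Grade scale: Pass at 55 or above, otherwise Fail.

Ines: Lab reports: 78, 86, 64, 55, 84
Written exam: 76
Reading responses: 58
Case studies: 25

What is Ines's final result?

Pass

Lab reports: drop 55 → average of remaining 4 = 312/4 = 78
Weighted total:
  Lab reports 78 × 0.51 = 39.78
  Written exam 76 × 0.29 = 22.04
  Reading responses 58 × 0.1 = 5.8
  Case studies 25 × 0.1 = 2.5
Sum = 70.12
70.12 ≥ 55 → Pass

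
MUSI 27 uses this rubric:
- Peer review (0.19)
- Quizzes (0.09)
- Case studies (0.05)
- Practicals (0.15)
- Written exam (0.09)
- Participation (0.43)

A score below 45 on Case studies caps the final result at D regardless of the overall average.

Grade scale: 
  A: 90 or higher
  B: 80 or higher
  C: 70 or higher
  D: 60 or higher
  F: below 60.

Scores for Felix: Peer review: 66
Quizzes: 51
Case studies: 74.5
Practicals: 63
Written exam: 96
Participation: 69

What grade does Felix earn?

D

Case studies score 74.5 ≥ 45: minimum met.
Weighted total:
  Peer review 66 × 0.19 = 12.54
  Quizzes 51 × 0.09 = 4.59
  Case studies 74.5 × 0.05 = 3.725
  Practicals 63 × 0.15 = 9.45
  Written exam 96 × 0.09 = 8.64
  Participation 69 × 0.43 = 29.67
Sum = 68.615
68.615 is ≥ 60 and < 70 → D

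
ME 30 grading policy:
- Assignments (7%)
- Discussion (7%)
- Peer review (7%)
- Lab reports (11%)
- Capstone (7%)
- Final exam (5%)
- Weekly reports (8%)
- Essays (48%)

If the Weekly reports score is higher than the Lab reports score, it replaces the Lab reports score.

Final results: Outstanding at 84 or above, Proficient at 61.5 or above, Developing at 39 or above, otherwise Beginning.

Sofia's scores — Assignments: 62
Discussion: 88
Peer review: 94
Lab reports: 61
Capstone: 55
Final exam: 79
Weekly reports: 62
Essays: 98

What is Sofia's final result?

Proficient

Weekly reports (62) > Lab reports (61), so Lab reports counts as 62.
Weighted total:
  Assignments 62 × 0.07 = 4.34
  Discussion 88 × 0.07 = 6.16
  Peer review 94 × 0.07 = 6.58
  Lab reports 62 × 0.11 = 6.82
  Capstone 55 × 0.07 = 3.85
  Final exam 79 × 0.05 = 3.95
  Weekly reports 62 × 0.08 = 4.96
  Essays 98 × 0.48 = 47.04
Sum = 83.7
83.7 is ≥ 61.5 and < 84 → Proficient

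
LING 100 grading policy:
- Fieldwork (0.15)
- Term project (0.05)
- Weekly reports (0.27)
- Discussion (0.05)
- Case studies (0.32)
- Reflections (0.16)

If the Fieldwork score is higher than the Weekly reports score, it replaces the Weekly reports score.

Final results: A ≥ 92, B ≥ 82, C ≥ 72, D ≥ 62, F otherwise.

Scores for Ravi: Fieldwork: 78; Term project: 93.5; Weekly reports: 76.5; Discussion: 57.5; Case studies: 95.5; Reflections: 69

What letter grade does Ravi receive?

Fieldwork (78) > Weekly reports (76.5), so Weekly reports counts as 78.
Weighted total:
  Fieldwork 78 × 0.15 = 11.7
  Term project 93.5 × 0.05 = 4.675
  Weekly reports 78 × 0.27 = 21.06
  Discussion 57.5 × 0.05 = 2.875
  Case studies 95.5 × 0.32 = 30.56
  Reflections 69 × 0.16 = 11.04
Sum = 81.91
81.91 is ≥ 72 and < 82 → C

C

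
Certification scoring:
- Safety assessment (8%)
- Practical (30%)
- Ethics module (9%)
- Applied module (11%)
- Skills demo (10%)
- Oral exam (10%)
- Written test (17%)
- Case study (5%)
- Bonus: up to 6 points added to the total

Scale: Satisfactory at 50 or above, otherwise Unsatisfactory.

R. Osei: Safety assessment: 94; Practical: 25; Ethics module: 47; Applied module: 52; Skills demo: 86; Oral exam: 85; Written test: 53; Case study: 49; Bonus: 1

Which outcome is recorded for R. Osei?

Satisfactory

Weighted total:
  Safety assessment 94 × 0.08 = 7.52
  Practical 25 × 0.3 = 7.5
  Ethics module 47 × 0.09 = 4.23
  Applied module 52 × 0.11 = 5.72
  Skills demo 86 × 0.1 = 8.6
  Oral exam 85 × 0.1 = 8.5
  Written test 53 × 0.17 = 9.01
  Case study 49 × 0.05 = 2.45
Sum = 53.53
Bonus: 53.53 + 1 = 54.53
54.53 ≥ 50 → Satisfactory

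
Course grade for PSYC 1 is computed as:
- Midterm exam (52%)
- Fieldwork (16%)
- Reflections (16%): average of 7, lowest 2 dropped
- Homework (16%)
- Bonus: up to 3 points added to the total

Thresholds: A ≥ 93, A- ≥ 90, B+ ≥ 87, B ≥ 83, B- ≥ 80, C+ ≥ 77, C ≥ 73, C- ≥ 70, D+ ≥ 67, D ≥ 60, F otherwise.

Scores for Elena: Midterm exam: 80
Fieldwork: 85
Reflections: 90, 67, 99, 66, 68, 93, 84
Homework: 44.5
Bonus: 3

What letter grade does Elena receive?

Reflections: drop 66, 67 → average of remaining 5 = 434/5 = 86.8
Weighted total:
  Midterm exam 80 × 0.52 = 41.6
  Fieldwork 85 × 0.16 = 13.6
  Reflections 86.8 × 0.16 = 13.888
  Homework 44.5 × 0.16 = 7.12
Sum = 76.208
Bonus: 76.208 + 3 = 79.208
79.208 is ≥ 77 and < 80 → C+

C+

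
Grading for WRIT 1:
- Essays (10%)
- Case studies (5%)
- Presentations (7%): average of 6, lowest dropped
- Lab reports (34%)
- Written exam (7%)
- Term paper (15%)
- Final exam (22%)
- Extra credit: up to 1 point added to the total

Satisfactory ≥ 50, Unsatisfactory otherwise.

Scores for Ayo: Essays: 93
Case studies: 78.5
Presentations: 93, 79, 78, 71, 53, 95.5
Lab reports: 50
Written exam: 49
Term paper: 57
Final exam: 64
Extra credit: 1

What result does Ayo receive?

Satisfactory

Presentations: drop 53 → average of remaining 5 = 416.5/5 = 83.3
Weighted total:
  Essays 93 × 0.1 = 9.3
  Case studies 78.5 × 0.05 = 3.925
  Presentations 83.3 × 0.07 = 5.831
  Lab reports 50 × 0.34 = 17
  Written exam 49 × 0.07 = 3.43
  Term paper 57 × 0.15 = 8.55
  Final exam 64 × 0.22 = 14.08
Sum = 62.116
Extra credit: 62.116 + 1 = 63.116
63.116 ≥ 50 → Satisfactory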